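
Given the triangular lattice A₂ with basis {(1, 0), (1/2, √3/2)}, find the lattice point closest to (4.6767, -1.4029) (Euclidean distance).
(5, -1.732)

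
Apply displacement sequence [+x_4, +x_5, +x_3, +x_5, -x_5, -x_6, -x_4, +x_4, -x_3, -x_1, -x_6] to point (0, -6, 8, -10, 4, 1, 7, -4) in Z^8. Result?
(-1, -6, 8, -9, 5, -1, 7, -4)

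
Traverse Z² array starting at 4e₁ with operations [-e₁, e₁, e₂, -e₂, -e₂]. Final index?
(4, -1)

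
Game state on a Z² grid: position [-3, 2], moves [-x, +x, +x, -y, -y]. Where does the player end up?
(-2, 0)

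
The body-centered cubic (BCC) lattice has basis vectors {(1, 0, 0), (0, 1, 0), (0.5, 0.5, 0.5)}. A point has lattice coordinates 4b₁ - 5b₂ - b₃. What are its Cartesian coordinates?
(3.5, -5.5, -0.5)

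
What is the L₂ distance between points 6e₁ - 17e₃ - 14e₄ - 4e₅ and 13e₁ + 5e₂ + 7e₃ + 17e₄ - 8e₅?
40.3361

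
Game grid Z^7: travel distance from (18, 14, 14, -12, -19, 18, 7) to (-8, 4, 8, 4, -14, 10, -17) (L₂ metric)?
41.6293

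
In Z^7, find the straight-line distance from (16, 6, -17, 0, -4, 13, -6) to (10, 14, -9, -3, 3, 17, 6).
19.5448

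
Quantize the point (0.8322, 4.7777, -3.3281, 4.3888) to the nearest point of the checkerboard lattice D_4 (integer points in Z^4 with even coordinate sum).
(1, 5, -3, 5)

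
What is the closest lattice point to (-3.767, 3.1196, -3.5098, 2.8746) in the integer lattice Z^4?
(-4, 3, -4, 3)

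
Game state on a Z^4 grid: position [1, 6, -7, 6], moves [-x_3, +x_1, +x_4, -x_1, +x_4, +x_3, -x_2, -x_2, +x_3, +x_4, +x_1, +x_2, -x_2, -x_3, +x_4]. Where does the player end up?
(2, 4, -7, 10)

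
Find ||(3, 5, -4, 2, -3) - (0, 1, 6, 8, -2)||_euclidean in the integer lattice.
12.7279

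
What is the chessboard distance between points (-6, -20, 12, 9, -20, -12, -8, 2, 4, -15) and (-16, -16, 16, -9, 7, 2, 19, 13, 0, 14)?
29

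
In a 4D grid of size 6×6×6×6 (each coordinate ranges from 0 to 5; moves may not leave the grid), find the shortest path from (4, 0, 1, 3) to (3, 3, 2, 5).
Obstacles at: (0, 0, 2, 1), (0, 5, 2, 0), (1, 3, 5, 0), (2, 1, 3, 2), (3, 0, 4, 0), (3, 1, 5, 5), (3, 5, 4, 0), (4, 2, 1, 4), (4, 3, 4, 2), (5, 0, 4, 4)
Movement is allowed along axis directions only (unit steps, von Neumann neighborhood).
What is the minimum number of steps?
7
(one shortest path: (4, 0, 1, 3) → (3, 0, 1, 3) → (3, 1, 1, 3) → (3, 2, 1, 3) → (3, 3, 1, 3) → (3, 3, 2, 3) → (3, 3, 2, 4) → (3, 3, 2, 5))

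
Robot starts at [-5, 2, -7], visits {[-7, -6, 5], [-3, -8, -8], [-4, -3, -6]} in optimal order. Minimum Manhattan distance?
34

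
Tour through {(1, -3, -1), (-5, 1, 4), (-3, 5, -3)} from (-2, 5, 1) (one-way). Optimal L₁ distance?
33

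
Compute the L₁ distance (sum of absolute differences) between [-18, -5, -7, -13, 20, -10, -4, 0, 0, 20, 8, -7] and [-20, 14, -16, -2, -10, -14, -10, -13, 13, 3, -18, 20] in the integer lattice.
177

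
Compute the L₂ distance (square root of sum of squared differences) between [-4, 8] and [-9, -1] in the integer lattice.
10.2956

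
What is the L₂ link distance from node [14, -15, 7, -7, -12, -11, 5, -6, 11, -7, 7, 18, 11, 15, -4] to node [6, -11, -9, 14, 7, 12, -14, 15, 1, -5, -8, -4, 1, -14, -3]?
64.9923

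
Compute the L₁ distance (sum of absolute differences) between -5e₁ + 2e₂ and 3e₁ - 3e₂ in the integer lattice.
13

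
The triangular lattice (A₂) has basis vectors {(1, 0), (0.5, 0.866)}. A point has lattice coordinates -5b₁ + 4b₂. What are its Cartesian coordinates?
(-3, 3.464)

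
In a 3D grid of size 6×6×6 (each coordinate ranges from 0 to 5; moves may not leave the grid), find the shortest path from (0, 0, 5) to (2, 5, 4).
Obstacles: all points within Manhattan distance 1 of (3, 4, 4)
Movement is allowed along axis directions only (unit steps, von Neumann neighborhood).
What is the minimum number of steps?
8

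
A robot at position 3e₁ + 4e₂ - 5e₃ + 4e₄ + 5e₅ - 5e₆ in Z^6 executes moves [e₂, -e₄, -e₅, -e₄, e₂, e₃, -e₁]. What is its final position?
(2, 6, -4, 2, 4, -5)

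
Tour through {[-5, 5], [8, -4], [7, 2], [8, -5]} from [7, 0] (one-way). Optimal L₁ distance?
29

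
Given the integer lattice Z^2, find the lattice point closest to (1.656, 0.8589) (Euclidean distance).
(2, 1)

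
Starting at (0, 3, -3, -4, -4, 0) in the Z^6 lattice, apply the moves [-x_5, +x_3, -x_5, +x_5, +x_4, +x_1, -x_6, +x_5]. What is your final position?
(1, 3, -2, -3, -4, -1)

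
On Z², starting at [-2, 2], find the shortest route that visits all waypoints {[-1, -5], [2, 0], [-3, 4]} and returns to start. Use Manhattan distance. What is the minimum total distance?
28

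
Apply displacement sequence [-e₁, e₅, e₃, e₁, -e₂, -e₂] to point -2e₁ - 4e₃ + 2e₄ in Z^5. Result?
(-2, -2, -3, 2, 1)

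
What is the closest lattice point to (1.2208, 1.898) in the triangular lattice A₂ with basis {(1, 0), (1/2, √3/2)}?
(1, 1.732)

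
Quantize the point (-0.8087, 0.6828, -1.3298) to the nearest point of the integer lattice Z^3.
(-1, 1, -1)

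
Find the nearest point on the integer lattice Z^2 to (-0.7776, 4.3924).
(-1, 4)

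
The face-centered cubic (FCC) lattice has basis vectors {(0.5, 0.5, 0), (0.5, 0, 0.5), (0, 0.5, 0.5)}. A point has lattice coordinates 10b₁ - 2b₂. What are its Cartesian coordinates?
(4, 5, -1)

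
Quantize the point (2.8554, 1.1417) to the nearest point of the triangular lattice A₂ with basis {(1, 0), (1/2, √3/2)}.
(2.5, 0.866)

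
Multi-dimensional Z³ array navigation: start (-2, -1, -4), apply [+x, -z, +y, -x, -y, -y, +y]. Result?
(-2, -1, -5)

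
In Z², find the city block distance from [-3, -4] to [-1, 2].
8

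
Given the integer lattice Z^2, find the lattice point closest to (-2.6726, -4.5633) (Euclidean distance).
(-3, -5)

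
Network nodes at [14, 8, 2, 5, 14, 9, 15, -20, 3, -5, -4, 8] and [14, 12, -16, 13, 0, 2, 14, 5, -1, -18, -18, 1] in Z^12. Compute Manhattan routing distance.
115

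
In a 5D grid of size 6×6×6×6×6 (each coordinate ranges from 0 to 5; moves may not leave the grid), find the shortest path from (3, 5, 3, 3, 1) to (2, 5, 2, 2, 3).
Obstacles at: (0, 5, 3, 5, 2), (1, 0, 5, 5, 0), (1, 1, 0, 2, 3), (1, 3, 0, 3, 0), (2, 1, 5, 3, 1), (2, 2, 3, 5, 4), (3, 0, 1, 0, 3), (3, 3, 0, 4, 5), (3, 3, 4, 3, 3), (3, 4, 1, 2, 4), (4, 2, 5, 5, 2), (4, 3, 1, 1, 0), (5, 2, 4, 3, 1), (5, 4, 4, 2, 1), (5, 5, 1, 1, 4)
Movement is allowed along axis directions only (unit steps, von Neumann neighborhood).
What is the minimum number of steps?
5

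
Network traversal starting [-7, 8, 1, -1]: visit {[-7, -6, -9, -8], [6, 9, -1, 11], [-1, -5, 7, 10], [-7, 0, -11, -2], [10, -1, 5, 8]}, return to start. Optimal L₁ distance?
146
(one optimal route: (-7, 8, 1, -1) → (6, 9, -1, 11) → (10, -1, 5, 8) → (-1, -5, 7, 10) → (-7, -6, -9, -8) → (-7, 0, -11, -2) → (-7, 8, 1, -1))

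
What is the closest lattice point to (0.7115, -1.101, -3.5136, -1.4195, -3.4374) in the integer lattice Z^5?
(1, -1, -4, -1, -3)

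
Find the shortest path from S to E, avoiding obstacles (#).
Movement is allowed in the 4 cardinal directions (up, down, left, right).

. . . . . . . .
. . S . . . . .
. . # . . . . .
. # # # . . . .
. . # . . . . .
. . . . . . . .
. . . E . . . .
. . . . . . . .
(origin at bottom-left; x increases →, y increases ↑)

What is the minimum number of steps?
8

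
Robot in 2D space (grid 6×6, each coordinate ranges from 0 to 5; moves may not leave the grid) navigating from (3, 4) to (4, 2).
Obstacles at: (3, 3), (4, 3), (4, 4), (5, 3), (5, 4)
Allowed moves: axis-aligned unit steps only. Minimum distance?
5
(one shortest path: (3, 4) → (2, 4) → (2, 3) → (2, 2) → (3, 2) → (4, 2))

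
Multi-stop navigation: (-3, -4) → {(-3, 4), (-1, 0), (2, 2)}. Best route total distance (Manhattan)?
18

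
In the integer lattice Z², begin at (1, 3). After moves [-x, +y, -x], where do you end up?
(-1, 4)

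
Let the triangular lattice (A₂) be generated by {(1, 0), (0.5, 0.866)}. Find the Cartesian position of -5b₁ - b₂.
(-5.5, -0.866)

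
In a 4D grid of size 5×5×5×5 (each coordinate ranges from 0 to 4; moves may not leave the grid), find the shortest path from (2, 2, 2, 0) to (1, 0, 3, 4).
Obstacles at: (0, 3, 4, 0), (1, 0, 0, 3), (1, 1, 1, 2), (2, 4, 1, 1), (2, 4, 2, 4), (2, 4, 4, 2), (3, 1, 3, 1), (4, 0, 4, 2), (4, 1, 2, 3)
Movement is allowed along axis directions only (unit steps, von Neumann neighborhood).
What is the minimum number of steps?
8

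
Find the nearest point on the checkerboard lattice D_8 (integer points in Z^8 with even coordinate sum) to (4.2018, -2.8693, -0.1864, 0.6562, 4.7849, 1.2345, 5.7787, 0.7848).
(4, -3, 0, 0, 5, 1, 6, 1)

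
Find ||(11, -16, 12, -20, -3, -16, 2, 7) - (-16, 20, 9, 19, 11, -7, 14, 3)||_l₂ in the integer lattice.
63.1823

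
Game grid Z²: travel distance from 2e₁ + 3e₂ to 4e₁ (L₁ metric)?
5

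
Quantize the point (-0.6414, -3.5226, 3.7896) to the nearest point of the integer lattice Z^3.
(-1, -4, 4)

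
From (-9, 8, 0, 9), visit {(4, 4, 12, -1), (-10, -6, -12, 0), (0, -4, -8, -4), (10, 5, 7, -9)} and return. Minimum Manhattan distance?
154
(one optimal route: (-9, 8, 0, 9) → (4, 4, 12, -1) → (10, 5, 7, -9) → (0, -4, -8, -4) → (-10, -6, -12, 0) → (-9, 8, 0, 9))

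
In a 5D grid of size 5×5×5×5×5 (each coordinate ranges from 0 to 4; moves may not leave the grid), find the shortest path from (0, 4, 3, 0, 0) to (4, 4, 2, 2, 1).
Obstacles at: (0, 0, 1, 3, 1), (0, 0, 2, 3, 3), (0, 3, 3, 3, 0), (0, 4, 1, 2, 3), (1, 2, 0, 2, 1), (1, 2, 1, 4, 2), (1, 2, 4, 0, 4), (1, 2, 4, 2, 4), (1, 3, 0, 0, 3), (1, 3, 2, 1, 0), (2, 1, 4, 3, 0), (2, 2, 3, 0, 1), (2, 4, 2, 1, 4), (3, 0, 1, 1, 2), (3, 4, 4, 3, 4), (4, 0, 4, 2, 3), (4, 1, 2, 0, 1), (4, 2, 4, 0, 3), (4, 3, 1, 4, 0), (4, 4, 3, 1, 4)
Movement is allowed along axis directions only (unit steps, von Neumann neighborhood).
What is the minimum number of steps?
8
(one shortest path: (0, 4, 3, 0, 0) → (1, 4, 3, 0, 0) → (2, 4, 3, 0, 0) → (3, 4, 3, 0, 0) → (4, 4, 3, 0, 0) → (4, 4, 2, 0, 0) → (4, 4, 2, 1, 0) → (4, 4, 2, 2, 0) → (4, 4, 2, 2, 1))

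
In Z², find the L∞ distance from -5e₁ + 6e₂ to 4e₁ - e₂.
9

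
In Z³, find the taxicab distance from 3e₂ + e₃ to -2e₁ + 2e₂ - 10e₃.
14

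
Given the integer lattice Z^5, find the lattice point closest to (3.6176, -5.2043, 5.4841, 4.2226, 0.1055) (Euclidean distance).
(4, -5, 5, 4, 0)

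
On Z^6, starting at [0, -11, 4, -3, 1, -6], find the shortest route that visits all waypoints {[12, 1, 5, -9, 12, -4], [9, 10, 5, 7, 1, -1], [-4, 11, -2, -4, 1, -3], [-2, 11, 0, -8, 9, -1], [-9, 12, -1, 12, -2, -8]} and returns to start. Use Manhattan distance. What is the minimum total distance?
216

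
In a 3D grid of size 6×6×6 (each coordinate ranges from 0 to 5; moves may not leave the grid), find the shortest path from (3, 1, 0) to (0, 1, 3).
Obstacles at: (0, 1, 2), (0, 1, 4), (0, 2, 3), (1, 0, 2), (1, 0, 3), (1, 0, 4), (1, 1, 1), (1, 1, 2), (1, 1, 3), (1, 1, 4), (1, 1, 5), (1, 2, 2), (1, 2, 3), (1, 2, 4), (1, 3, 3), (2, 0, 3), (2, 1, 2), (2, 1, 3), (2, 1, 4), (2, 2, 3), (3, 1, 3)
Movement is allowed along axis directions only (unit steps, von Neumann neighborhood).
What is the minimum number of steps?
8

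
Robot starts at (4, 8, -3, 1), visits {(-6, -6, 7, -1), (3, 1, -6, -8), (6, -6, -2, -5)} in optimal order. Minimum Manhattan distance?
62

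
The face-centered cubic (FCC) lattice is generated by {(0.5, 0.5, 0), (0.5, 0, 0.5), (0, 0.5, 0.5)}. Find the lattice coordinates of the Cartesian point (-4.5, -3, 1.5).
-9b₁ + 3b₃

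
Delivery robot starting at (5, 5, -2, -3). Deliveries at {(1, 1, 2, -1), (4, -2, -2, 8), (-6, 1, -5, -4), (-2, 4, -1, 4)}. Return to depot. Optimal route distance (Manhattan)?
86
(one optimal route: (5, 5, -2, -3) → (1, 1, 2, -1) → (-6, 1, -5, -4) → (-2, 4, -1, 4) → (4, -2, -2, 8) → (5, 5, -2, -3))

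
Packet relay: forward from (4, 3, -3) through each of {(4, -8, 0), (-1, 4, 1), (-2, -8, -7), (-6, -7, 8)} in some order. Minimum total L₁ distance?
61
(one optimal route: (4, 3, -3) → (-1, 4, 1) → (4, -8, 0) → (-2, -8, -7) → (-6, -7, 8))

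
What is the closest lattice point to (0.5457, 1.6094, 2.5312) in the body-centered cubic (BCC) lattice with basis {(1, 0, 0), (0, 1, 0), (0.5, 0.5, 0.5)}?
(0.5, 1.5, 2.5)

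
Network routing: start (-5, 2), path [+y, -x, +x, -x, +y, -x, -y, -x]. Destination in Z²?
(-8, 3)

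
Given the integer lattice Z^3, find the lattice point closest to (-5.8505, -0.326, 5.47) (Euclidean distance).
(-6, 0, 5)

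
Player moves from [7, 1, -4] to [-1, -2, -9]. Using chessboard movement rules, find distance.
8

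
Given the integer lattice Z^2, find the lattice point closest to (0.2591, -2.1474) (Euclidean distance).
(0, -2)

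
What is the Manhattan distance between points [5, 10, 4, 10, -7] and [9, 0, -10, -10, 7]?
62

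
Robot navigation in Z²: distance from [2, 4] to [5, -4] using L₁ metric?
11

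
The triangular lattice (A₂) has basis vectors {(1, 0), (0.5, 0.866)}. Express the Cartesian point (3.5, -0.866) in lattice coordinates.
4b₁ - b₂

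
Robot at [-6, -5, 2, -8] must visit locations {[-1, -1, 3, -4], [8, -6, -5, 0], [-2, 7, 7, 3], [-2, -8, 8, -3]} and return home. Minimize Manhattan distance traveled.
114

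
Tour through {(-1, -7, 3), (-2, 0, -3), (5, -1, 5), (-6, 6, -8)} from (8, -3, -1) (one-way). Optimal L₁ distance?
54
(one optimal route: (8, -3, -1) → (5, -1, 5) → (-1, -7, 3) → (-2, 0, -3) → (-6, 6, -8))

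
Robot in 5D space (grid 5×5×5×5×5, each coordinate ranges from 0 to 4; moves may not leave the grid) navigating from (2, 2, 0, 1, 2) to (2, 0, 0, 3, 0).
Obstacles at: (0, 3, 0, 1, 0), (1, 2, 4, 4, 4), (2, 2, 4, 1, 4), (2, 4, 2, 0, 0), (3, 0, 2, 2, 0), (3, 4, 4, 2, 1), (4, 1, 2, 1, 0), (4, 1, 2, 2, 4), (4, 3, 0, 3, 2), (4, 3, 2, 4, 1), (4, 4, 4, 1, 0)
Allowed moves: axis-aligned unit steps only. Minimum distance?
6
(one shortest path: (2, 2, 0, 1, 2) → (2, 1, 0, 1, 2) → (2, 0, 0, 1, 2) → (2, 0, 0, 2, 2) → (2, 0, 0, 3, 2) → (2, 0, 0, 3, 1) → (2, 0, 0, 3, 0))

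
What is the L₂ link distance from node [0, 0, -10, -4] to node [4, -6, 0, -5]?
12.3693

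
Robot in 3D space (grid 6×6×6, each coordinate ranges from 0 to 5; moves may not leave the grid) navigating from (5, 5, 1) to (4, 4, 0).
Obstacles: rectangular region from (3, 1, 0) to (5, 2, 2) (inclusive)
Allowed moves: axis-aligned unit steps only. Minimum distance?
3
(one shortest path: (5, 5, 1) → (4, 5, 1) → (4, 4, 1) → (4, 4, 0))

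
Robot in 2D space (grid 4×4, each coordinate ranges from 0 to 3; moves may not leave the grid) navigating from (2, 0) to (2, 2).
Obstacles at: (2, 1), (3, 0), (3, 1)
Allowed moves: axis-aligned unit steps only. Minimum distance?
4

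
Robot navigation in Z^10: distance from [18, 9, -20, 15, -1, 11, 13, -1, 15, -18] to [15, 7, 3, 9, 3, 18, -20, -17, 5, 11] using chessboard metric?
33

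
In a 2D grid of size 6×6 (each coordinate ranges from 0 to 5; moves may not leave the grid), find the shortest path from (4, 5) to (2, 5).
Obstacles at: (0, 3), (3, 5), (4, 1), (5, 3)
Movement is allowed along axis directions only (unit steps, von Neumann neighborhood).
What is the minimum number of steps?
4
(one shortest path: (4, 5) → (4, 4) → (3, 4) → (2, 4) → (2, 5))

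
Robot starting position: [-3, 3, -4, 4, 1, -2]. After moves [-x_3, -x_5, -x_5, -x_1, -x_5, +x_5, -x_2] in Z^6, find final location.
(-4, 2, -5, 4, -1, -2)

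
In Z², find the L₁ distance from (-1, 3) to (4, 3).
5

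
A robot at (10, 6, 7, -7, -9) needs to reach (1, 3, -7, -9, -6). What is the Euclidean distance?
17.2916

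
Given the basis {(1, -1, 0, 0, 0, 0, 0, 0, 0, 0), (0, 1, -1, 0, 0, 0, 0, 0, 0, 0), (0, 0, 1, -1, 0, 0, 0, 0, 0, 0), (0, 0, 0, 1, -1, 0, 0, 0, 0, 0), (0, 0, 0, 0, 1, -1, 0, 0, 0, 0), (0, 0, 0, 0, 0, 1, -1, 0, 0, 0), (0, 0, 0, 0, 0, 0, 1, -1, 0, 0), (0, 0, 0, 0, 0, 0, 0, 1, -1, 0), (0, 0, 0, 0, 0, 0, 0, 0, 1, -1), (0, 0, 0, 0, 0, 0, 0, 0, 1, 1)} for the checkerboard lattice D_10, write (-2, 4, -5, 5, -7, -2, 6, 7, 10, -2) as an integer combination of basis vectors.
-2b₁ + 2b₂ - 3b₃ + 2b₄ - 5b₅ - 7b₆ - b₇ + 6b₈ + 9b₉ + 7b₁₀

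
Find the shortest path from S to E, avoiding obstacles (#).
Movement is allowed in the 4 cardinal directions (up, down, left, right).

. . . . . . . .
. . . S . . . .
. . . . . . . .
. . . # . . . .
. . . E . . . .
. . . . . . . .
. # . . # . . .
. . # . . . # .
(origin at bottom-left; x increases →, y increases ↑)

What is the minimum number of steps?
5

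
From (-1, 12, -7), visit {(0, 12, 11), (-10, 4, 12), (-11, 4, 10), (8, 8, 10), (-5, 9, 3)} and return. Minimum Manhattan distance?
94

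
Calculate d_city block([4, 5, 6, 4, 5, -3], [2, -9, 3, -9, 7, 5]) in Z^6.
42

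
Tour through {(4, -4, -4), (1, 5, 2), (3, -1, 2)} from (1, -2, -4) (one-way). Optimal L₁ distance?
23
(one optimal route: (1, -2, -4) → (4, -4, -4) → (3, -1, 2) → (1, 5, 2))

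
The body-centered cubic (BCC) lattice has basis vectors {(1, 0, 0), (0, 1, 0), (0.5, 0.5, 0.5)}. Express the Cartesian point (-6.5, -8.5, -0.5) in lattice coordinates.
-6b₁ - 8b₂ - b₃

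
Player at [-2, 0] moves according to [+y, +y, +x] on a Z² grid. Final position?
(-1, 2)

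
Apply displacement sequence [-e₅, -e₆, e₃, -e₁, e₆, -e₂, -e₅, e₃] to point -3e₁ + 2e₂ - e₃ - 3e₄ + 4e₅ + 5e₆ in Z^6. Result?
(-4, 1, 1, -3, 2, 5)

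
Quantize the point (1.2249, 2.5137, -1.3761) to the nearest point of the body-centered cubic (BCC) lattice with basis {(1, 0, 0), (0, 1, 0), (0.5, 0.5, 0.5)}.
(1.5, 2.5, -1.5)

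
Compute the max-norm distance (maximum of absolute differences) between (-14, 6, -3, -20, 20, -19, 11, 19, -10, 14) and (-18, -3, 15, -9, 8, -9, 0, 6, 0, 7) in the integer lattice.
18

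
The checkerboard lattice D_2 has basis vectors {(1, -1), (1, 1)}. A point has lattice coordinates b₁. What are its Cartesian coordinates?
(1, -1)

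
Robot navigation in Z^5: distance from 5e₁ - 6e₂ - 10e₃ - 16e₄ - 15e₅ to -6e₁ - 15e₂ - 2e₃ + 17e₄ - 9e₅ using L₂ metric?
37.2961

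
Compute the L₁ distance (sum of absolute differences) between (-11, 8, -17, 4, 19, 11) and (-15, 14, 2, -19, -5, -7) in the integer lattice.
94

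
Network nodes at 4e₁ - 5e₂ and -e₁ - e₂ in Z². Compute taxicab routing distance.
9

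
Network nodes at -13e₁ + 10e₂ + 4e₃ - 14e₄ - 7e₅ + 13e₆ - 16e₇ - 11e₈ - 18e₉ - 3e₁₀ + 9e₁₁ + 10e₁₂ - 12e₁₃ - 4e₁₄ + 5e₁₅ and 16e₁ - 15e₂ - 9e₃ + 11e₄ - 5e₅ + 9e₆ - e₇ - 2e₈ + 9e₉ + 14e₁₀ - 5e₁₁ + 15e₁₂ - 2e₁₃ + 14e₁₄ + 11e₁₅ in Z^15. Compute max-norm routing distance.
29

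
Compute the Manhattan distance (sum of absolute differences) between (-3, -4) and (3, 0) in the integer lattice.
10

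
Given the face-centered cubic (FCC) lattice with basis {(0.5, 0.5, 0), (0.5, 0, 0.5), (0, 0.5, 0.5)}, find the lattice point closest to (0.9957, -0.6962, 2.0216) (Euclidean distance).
(1, -1, 2)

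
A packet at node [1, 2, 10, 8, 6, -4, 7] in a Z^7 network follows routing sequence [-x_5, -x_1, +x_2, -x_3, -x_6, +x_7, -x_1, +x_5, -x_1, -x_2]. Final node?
(-2, 2, 9, 8, 6, -5, 8)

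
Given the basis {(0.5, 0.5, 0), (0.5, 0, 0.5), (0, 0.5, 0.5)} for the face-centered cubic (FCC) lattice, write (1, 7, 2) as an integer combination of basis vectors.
6b₁ - 4b₂ + 8b₃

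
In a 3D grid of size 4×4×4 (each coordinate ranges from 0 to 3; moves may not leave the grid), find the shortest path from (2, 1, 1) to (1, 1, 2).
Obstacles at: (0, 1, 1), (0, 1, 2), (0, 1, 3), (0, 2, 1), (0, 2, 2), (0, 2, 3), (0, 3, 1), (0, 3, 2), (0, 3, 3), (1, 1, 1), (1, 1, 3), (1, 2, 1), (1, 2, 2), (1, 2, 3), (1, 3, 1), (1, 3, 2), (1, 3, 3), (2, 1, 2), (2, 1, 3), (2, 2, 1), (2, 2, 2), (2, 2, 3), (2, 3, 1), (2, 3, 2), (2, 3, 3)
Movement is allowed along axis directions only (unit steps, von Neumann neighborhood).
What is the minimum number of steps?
4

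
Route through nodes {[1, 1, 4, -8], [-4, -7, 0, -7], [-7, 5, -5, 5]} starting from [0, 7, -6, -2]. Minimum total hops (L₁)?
67
(one optimal route: (0, 7, -6, -2) → (-7, 5, -5, 5) → (-4, -7, 0, -7) → (1, 1, 4, -8))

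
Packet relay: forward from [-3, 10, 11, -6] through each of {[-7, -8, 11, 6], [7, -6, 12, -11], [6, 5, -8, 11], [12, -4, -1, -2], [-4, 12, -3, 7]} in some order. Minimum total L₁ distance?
154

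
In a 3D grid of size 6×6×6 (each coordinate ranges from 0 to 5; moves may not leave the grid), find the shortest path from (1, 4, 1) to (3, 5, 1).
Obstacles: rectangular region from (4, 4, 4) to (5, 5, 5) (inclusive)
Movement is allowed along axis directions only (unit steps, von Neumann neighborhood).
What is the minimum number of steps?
3
(one shortest path: (1, 4, 1) → (2, 4, 1) → (3, 4, 1) → (3, 5, 1))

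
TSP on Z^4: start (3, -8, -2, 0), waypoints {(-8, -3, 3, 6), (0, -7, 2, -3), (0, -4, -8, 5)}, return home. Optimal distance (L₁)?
72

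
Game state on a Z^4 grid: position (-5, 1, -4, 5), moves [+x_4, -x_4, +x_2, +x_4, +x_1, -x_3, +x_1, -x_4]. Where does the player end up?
(-3, 2, -5, 5)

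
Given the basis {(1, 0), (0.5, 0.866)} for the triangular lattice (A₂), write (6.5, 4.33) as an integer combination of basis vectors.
4b₁ + 5b₂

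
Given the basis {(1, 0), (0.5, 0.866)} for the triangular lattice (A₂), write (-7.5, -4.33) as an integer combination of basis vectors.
-5b₁ - 5b₂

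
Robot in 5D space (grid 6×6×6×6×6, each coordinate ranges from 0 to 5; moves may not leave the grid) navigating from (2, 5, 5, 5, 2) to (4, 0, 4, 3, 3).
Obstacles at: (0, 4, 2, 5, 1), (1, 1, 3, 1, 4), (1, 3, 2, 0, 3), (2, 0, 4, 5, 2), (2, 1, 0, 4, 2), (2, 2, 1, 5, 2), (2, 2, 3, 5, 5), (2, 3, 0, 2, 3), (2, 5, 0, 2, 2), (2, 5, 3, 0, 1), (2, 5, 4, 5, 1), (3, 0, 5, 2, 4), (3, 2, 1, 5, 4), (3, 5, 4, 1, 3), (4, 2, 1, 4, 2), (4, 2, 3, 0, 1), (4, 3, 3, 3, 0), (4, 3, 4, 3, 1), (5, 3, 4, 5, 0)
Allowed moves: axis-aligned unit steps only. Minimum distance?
11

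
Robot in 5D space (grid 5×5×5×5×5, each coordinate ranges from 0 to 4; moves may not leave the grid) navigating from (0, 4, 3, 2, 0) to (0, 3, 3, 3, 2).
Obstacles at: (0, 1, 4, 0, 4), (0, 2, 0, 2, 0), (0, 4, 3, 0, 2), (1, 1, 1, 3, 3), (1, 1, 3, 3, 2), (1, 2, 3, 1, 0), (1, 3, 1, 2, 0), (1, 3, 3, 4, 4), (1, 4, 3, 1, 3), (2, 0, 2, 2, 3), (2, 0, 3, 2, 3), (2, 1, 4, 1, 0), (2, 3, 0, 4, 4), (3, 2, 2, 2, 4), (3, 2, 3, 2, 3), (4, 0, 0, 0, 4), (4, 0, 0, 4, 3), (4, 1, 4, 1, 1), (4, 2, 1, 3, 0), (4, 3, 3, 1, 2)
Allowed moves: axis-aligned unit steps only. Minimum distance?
4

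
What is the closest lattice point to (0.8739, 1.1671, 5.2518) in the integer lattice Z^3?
(1, 1, 5)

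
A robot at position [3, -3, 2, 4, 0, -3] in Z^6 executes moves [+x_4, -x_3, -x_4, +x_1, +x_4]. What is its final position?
(4, -3, 1, 5, 0, -3)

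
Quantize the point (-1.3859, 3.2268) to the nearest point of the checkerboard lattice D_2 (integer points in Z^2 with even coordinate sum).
(-1, 3)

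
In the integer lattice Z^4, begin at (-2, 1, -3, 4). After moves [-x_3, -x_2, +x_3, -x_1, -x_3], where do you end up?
(-3, 0, -4, 4)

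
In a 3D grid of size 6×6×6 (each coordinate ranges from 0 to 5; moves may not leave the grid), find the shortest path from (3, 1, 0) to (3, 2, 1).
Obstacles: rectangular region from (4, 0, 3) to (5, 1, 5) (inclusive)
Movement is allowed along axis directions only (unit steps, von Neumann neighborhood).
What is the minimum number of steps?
2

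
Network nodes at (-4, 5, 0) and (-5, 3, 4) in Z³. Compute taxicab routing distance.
7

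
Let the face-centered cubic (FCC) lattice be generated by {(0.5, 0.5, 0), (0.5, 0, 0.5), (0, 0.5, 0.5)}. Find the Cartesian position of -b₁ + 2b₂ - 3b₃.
(0.5, -2, -0.5)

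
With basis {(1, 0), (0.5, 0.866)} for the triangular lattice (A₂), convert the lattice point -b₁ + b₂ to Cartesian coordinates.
(-0.5, 0.866)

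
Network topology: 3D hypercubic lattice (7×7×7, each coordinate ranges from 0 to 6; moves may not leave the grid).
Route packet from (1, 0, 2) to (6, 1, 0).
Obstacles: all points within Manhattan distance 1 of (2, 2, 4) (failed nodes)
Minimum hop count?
8
(one shortest path: (1, 0, 2) → (2, 0, 2) → (3, 0, 2) → (4, 0, 2) → (5, 0, 2) → (6, 0, 2) → (6, 1, 2) → (6, 1, 1) → (6, 1, 0))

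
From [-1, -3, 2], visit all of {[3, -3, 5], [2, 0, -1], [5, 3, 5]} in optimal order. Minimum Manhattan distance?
27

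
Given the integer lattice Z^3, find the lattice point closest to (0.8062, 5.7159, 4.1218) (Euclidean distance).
(1, 6, 4)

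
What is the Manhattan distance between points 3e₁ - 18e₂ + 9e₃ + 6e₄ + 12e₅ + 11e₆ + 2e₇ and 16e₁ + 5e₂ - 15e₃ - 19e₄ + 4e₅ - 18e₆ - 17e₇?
141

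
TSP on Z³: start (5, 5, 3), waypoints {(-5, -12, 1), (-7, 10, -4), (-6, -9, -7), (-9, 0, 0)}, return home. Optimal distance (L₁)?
98
(one optimal route: (5, 5, 3) → (-7, 10, -4) → (-6, -9, -7) → (-5, -12, 1) → (-9, 0, 0) → (5, 5, 3))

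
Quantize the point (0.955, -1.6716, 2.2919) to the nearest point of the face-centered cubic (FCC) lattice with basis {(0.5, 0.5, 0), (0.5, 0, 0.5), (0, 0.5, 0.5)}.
(1, -1.5, 2.5)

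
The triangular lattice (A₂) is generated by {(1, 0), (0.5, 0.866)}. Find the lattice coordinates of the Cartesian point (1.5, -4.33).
4b₁ - 5b₂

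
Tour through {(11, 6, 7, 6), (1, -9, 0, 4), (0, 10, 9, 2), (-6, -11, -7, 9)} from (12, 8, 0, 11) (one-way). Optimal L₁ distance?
88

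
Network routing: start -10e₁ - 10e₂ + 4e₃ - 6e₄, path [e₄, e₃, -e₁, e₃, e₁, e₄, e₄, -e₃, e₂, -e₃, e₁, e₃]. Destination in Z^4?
(-9, -9, 5, -3)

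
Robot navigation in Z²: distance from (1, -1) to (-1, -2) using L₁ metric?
3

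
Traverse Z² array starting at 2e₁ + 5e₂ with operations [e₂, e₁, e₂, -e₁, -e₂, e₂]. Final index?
(2, 7)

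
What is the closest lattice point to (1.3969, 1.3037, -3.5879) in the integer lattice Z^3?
(1, 1, -4)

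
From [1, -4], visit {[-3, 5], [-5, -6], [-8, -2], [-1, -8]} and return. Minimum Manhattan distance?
44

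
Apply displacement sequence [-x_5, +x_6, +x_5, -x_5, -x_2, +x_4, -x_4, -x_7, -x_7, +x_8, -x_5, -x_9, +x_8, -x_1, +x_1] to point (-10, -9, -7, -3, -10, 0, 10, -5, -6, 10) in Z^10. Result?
(-10, -10, -7, -3, -12, 1, 8, -3, -7, 10)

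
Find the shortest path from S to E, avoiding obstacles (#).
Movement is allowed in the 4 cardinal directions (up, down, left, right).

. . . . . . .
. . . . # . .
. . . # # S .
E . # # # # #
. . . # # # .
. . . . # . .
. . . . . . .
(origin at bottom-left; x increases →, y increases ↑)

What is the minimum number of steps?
10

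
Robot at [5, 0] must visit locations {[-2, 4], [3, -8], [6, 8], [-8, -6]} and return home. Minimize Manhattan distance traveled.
60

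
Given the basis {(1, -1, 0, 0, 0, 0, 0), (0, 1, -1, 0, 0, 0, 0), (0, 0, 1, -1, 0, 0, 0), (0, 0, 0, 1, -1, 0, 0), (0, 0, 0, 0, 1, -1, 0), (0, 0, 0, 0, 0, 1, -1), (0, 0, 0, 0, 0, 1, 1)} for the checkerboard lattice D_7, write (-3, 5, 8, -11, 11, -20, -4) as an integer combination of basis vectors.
-3b₁ + 2b₂ + 10b₃ - b₄ + 10b₅ - 3b₆ - 7b₇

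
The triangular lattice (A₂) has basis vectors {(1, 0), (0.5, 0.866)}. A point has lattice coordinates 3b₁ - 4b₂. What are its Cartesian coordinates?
(1, -3.464)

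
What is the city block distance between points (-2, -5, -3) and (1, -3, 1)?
9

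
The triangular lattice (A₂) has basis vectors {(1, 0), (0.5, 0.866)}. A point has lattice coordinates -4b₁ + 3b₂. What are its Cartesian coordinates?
(-2.5, 2.598)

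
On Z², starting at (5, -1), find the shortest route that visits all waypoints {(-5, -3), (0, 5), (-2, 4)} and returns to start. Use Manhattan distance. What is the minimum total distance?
36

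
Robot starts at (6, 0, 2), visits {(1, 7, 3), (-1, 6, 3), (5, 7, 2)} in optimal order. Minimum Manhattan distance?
16
(one optimal route: (6, 0, 2) → (5, 7, 2) → (1, 7, 3) → (-1, 6, 3))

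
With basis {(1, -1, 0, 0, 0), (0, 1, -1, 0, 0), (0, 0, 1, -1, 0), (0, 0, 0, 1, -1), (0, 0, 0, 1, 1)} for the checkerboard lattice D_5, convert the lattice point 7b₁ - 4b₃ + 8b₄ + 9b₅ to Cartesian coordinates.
(7, -7, -4, 21, 1)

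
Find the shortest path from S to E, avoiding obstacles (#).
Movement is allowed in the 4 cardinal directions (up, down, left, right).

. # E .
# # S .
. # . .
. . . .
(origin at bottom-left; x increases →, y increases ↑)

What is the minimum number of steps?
1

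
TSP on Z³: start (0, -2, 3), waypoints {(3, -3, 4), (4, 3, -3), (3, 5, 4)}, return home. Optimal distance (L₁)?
38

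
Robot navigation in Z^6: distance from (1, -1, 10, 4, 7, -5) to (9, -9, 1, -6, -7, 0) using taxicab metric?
54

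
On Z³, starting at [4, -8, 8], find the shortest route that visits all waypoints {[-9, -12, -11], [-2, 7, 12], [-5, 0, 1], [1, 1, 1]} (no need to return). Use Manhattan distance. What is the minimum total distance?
80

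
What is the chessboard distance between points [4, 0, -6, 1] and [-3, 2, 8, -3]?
14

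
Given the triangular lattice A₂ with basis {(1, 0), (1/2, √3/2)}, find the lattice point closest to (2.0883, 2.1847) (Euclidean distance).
(2, 1.732)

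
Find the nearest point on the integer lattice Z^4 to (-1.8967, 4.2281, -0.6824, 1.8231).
(-2, 4, -1, 2)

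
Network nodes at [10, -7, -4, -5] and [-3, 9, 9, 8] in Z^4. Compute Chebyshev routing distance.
16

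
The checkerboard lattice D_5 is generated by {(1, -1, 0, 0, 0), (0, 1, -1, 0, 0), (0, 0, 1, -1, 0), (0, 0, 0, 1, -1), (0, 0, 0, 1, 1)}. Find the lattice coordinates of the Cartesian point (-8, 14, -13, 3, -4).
-8b₁ + 6b₂ - 7b₃ - 4b₅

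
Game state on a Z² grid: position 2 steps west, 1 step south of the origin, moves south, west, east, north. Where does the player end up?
(-2, -1)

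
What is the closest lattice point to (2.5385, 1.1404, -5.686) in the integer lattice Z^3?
(3, 1, -6)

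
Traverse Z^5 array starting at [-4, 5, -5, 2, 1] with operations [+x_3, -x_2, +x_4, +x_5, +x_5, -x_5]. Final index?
(-4, 4, -4, 3, 2)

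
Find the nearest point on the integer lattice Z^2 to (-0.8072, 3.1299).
(-1, 3)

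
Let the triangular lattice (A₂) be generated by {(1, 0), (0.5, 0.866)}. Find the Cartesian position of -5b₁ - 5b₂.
(-7.5, -4.33)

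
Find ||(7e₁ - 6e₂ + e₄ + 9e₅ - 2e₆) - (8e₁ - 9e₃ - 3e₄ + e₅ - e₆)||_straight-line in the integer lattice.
14.1067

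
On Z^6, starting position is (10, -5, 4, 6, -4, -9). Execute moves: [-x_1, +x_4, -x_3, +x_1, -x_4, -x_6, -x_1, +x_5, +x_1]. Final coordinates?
(10, -5, 3, 6, -3, -10)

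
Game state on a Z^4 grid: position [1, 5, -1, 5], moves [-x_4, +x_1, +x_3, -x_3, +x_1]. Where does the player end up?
(3, 5, -1, 4)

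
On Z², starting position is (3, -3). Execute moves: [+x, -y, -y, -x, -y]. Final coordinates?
(3, -6)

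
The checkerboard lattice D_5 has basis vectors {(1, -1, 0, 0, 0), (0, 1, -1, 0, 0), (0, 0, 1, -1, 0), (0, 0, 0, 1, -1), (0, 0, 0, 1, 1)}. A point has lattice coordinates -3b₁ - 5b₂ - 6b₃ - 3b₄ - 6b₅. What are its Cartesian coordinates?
(-3, -2, -1, -3, -3)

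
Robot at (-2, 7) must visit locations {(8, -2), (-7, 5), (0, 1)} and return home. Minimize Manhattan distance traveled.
48
(one optimal route: (-2, 7) → (8, -2) → (0, 1) → (-7, 5) → (-2, 7))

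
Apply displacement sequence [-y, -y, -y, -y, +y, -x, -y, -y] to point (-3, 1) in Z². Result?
(-4, -4)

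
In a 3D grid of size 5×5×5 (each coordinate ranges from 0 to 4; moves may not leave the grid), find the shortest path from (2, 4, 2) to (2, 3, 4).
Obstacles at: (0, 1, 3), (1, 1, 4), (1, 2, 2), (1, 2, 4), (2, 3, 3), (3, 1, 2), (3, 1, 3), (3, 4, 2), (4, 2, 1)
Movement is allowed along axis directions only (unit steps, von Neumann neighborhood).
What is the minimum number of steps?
3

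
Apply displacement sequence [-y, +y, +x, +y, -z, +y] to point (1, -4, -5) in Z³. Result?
(2, -2, -6)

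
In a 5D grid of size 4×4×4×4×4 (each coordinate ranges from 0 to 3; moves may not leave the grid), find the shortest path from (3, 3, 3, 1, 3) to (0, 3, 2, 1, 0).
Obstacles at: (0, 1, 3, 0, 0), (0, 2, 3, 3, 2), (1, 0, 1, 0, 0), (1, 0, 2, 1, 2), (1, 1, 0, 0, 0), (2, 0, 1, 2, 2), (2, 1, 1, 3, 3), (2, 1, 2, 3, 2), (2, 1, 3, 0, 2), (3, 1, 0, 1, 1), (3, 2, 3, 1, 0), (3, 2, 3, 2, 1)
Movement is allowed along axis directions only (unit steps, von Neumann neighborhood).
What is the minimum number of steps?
7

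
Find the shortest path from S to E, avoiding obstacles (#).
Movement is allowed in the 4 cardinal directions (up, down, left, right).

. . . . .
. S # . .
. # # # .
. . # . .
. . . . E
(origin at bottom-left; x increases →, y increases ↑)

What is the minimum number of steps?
8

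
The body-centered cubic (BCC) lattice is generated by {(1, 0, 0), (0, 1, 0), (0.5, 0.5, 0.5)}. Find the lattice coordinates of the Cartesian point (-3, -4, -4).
b₁ - 8b₃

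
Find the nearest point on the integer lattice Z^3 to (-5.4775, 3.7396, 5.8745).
(-5, 4, 6)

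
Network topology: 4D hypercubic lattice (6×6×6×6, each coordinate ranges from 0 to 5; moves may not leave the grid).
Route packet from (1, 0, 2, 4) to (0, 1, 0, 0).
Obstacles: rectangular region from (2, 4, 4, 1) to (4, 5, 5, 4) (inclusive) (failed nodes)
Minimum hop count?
8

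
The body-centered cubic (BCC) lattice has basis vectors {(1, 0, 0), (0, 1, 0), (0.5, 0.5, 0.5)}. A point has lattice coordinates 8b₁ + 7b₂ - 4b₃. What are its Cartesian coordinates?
(6, 5, -2)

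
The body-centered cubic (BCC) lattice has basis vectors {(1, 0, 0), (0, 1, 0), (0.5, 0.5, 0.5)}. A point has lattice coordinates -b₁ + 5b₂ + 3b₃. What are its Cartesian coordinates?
(0.5, 6.5, 1.5)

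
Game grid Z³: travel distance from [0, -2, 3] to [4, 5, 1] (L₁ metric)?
13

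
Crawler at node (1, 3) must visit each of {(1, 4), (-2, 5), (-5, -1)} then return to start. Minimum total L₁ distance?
24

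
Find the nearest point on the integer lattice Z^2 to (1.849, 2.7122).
(2, 3)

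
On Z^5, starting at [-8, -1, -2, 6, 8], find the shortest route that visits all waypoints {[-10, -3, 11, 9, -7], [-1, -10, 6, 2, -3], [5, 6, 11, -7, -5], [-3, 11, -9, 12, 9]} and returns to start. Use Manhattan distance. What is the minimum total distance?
202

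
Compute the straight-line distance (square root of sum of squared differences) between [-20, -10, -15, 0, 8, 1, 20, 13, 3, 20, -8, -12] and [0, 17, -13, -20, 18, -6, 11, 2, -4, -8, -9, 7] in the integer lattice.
55.4887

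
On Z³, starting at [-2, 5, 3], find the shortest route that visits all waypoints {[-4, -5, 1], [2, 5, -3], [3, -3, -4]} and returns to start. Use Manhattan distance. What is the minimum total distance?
48
(one optimal route: (-2, 5, 3) → (-4, -5, 1) → (3, -3, -4) → (2, 5, -3) → (-2, 5, 3))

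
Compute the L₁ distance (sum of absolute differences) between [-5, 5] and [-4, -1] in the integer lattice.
7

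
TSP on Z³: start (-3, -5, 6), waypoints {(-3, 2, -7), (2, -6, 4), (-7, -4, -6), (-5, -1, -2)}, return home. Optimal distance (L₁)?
64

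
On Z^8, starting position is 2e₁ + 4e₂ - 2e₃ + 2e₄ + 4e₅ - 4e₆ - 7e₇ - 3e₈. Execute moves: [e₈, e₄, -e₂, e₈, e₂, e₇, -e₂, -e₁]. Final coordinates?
(1, 3, -2, 3, 4, -4, -6, -1)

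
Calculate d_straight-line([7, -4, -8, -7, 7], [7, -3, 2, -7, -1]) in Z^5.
12.8452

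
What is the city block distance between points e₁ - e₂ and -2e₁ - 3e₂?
5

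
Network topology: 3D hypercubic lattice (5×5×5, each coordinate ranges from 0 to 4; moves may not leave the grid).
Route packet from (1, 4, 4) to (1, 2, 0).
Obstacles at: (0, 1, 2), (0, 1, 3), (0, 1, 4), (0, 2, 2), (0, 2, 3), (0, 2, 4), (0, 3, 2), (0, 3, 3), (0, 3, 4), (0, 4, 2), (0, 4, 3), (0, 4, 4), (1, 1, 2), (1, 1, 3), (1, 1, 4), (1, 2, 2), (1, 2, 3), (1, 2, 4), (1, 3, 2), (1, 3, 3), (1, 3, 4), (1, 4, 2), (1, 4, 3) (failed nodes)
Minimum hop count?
8
(one shortest path: (1, 4, 4) → (2, 4, 4) → (2, 3, 4) → (2, 2, 4) → (2, 2, 3) → (2, 2, 2) → (2, 2, 1) → (1, 2, 1) → (1, 2, 0))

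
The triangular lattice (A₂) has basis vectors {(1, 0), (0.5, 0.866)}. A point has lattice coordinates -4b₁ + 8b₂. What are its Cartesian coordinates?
(0, 6.928)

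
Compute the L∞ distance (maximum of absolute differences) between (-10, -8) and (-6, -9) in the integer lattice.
4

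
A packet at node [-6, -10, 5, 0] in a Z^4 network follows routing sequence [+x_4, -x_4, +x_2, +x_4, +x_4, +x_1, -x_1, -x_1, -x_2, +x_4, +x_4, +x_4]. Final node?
(-7, -10, 5, 5)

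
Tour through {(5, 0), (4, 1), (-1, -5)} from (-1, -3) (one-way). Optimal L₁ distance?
15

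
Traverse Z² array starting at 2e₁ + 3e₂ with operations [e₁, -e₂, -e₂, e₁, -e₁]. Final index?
(3, 1)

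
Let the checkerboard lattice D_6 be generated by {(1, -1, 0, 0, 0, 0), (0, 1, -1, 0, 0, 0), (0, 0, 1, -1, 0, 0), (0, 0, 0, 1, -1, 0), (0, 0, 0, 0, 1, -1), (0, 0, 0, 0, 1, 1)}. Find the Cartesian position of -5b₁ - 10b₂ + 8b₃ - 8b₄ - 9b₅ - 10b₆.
(-5, -5, 18, -16, -11, -1)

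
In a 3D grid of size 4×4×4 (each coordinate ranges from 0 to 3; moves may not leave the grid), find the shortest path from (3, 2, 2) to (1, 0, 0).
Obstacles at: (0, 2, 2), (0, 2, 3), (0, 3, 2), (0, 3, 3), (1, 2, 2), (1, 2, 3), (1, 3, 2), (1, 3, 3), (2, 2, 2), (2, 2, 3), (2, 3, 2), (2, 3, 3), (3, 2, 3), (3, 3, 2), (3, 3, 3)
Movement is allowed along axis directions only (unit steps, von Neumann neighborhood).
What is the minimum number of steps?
6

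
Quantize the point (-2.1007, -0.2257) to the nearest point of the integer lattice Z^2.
(-2, 0)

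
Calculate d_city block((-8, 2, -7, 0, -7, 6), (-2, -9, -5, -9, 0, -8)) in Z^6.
49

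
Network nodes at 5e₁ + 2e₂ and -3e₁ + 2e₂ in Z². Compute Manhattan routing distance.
8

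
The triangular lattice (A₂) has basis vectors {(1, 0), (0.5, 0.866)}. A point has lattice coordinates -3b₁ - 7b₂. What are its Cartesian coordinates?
(-6.5, -6.062)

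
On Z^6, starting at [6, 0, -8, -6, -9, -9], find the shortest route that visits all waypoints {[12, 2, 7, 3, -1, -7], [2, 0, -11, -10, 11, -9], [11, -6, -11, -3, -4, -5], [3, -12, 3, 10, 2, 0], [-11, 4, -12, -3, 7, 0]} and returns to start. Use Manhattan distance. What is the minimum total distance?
240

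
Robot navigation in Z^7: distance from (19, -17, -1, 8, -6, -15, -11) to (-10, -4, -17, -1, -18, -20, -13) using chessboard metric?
29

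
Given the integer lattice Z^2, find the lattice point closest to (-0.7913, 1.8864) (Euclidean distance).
(-1, 2)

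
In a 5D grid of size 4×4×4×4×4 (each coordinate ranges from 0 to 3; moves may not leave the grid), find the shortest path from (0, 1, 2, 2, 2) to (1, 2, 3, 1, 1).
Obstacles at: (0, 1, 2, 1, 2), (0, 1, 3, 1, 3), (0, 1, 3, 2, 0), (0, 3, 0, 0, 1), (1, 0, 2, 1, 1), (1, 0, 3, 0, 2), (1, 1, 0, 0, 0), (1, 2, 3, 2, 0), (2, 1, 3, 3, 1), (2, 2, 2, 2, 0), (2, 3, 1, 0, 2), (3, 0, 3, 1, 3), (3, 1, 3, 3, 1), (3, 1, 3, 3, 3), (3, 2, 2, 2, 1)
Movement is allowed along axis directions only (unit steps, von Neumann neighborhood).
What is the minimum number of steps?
5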